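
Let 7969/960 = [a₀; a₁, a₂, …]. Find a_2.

3

7969 = 8·960 + 289   →  a_0 = 8
960 = 3·289 + 93   →  a_1 = 3
289 = 3·93 + 10   →  a_2 = 3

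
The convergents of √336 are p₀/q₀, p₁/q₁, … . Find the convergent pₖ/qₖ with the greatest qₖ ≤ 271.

√336 = [18; 3, 36, …] (period length 2).
Convergents:
  p_0/q_0 = 18/1
  p_1/q_1 = 55/3
  p_2/q_2 = 1998/109
  p_3/q_3 = 6049/330
q_2 = 109 ≤ 271 < 330 = q_3, so the answer is 1998/109.

1998/109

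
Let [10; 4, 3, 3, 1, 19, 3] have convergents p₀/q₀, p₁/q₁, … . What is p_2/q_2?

133/13

Using pₖ = aₖpₖ₋₁ + pₖ₋₂, qₖ = aₖqₖ₋₁ + qₖ₋₂ (with p₋₁=1, p₋₂=0, q₋₁=0, q₋₂=1):
  k=0: a=10, p=10, q=1
  k=1: a=4, p=41, q=4
  k=2: a=3, p=133, q=13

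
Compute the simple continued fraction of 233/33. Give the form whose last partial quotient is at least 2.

[7; 16, 2]

233 = 7*33 + 2
33 = 16*2 + 1
2 = 2*1 + 0  (stop)
So 233/33 = [7; 16, 2].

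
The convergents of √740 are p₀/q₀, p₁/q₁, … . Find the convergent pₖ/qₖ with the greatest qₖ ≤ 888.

√740 = [27; 4, 1, 12, 1, 4, 54, …] (period length 6).
Convergents:
  p_0/q_0 = 27/1
  p_1/q_1 = 109/4
  p_2/q_2 = 136/5
  p_3/q_3 = 1741/64
  p_4/q_4 = 1877/69
  p_5/q_5 = 9249/340
  p_6/q_6 = 501323/18429
q_5 = 340 ≤ 888 < 18429 = q_6, so the answer is 9249/340.

9249/340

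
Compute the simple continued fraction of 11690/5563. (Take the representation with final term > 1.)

11690 = 2×5563 + 564
5563 = 9×564 + 487
564 = 1×487 + 77
487 = 6×77 + 25
77 = 3×25 + 2
25 = 12×2 + 1
2 = 2×1 + 0  (stop)
So 11690/5563 = [2; 9, 1, 6, 3, 12, 2].

[2; 9, 1, 6, 3, 12, 2]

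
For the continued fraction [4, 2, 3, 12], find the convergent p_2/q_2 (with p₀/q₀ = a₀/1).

31/7

Using pₖ = aₖpₖ₋₁ + pₖ₋₂, qₖ = aₖqₖ₋₁ + qₖ₋₂ (with p₋₁=1, p₋₂=0, q₋₁=0, q₋₂=1):
  k=0: a=4, p=4, q=1
  k=1: a=2, p=9, q=2
  k=2: a=3, p=31, q=7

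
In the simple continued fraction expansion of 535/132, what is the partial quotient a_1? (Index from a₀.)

535 = 4·132 + 7   →  a_0 = 4
132 = 18·7 + 6   →  a_1 = 18

18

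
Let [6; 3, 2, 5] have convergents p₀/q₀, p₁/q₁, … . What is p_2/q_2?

Using pₖ = aₖpₖ₋₁ + pₖ₋₂, qₖ = aₖqₖ₋₁ + qₖ₋₂ (with p₋₁=1, p₋₂=0, q₋₁=0, q₋₂=1):
  k=0: a=6, p=6, q=1
  k=1: a=3, p=19, q=3
  k=2: a=2, p=44, q=7

44/7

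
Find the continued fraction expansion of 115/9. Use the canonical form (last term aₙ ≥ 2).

115 = 12*9 + 7
9 = 1*7 + 2
7 = 3*2 + 1
2 = 2*1 + 0  (stop)
So 115/9 = [12; 1, 3, 2].

[12; 1, 3, 2]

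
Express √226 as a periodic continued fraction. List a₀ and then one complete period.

[15; 30]

a₀ = ⌊√226⌋ = 15.
With m₀=0, d₀=1 and mₖ₊₁ = dₖaₖ − mₖ, dₖ₊₁ = (n − mₖ₊₁²)/dₖ, aₖ₊₁ = ⌊(a₀+mₖ₊₁)/dₖ₊₁⌋:
  k=1: m=15, d=1, a=30
d=1 and a=2a₀=30 at k=1, so the next step gives (m, d) = (15, 1) again — its k=1 value — and the period has length 1.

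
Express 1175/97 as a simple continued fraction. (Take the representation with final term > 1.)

[12; 8, 1, 4, 2]

1175 = 12·97 + 11
97 = 8·11 + 9
11 = 1·9 + 2
9 = 4·2 + 1
2 = 2·1 + 0  (stop)
So 1175/97 = [12; 8, 1, 4, 2].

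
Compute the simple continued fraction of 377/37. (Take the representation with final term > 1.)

377 = 10·37 + 7
37 = 5·7 + 2
7 = 3·2 + 1
2 = 2·1 + 0  (stop)
So 377/37 = [10; 5, 3, 2].

[10; 5, 3, 2]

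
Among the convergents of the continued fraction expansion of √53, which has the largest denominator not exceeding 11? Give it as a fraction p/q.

√53 = [7; 3, 1, 1, 3, 14, …] (period length 5).
Convergents:
  p_0/q_0 = 7/1
  p_1/q_1 = 22/3
  p_2/q_2 = 29/4
  p_3/q_3 = 51/7
  p_4/q_4 = 182/25
q_3 = 7 ≤ 11 < 25 = q_4, so the answer is 51/7.

51/7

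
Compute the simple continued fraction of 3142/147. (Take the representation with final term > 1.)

[21; 2, 1, 2, 18]

3142 = 21·147 + 55
147 = 2·55 + 37
55 = 1·37 + 18
37 = 2·18 + 1
18 = 18·1 + 0  (stop)
So 3142/147 = [21; 2, 1, 2, 18].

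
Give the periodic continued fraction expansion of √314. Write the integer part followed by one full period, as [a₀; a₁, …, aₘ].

a₀ = ⌊√314⌋ = 17.
With m₀=0, d₀=1 and mₖ₊₁ = dₖaₖ − mₖ, dₖ₊₁ = (n − mₖ₊₁²)/dₖ, aₖ₊₁ = ⌊(a₀+mₖ₊₁)/dₖ₊₁⌋:
  k=1: m=17, d=25, a=1
  k=2: m=8, d=10, a=2
  k=3: m=12, d=17, a=1
  k=4: m=5, d=17, a=1
  k=5: m=12, d=10, a=2
  k=6: m=8, d=25, a=1
  k=7: m=17, d=1, a=34
d=1 and a=2a₀=34 at k=7, so the next step gives (m, d) = (17, 25) again — its k=1 value — and the period has length 7.

[17; 1, 2, 1, 1, 2, 1, 34]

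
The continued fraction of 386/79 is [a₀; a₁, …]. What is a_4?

3

386 = 4·79 + 70   →  a_0 = 4
79 = 1·70 + 9   →  a_1 = 1
70 = 7·9 + 7   →  a_2 = 7
9 = 1·7 + 2   →  a_3 = 1
7 = 3·2 + 1   →  a_4 = 3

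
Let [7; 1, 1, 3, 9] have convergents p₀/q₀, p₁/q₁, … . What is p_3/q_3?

53/7

Using pₖ = aₖpₖ₋₁ + pₖ₋₂, qₖ = aₖqₖ₋₁ + qₖ₋₂ (with p₋₁=1, p₋₂=0, q₋₁=0, q₋₂=1):
  k=0: a=7, p=7, q=1
  k=1: a=1, p=8, q=1
  k=2: a=1, p=15, q=2
  k=3: a=3, p=53, q=7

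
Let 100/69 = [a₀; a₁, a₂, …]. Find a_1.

2

100 = 1·69 + 31   →  a_0 = 1
69 = 2·31 + 7   →  a_1 = 2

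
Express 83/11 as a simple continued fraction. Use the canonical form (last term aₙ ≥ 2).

83 = 7·11 + 6
11 = 1·6 + 5
6 = 1·5 + 1
5 = 5·1 + 0  (stop)
So 83/11 = [7; 1, 1, 5].

[7; 1, 1, 5]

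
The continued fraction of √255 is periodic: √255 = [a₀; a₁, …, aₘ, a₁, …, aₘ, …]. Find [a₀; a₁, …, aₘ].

[15; 1, 30]

a₀ = ⌊√255⌋ = 15.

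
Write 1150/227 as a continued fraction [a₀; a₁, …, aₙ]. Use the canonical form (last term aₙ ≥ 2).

[5; 15, 7, 2]

1150 = 5×227 + 15
227 = 15×15 + 2
15 = 7×2 + 1
2 = 2×1 + 0  (stop)
So 1150/227 = [5; 15, 7, 2].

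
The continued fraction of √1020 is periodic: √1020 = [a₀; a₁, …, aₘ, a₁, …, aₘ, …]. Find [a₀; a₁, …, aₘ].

[31; 1, 14, 1, 62]

a₀ = ⌊√1020⌋ = 31.
With m₀=0, d₀=1 and mₖ₊₁ = dₖaₖ − mₖ, dₖ₊₁ = (n − mₖ₊₁²)/dₖ, aₖ₊₁ = ⌊(a₀+mₖ₊₁)/dₖ₊₁⌋:
  k=1: m=31, d=59, a=1
  k=2: m=28, d=4, a=14
  k=3: m=28, d=59, a=1
  k=4: m=31, d=1, a=62
d=1 and a=2a₀=62 at k=4, so the next step gives (m, d) = (31, 59) again — its k=1 value — and the period has length 4.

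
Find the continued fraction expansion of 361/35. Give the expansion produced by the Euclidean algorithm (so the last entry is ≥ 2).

361 = 10·35 + 11
35 = 3·11 + 2
11 = 5·2 + 1
2 = 2·1 + 0  (stop)
So 361/35 = [10; 3, 5, 2].

[10; 3, 5, 2]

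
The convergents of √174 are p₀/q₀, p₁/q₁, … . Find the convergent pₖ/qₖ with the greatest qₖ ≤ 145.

1451/110

√174 = [13; 5, 4, 5, 26, …] (period length 4).
Convergents:
  p_0/q_0 = 13/1
  p_1/q_1 = 66/5
  p_2/q_2 = 277/21
  p_3/q_3 = 1451/110
  p_4/q_4 = 38003/2881
q_3 = 110 ≤ 145 < 2881 = q_4, so the answer is 1451/110.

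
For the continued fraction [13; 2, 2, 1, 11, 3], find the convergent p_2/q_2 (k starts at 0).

Using pₖ = aₖpₖ₋₁ + pₖ₋₂, qₖ = aₖqₖ₋₁ + qₖ₋₂ (with p₋₁=1, p₋₂=0, q₋₁=0, q₋₂=1):
  k=0: a=13, p=13, q=1
  k=1: a=2, p=27, q=2
  k=2: a=2, p=67, q=5

67/5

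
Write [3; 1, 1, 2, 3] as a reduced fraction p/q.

61/17

Fold from the inside: start with 3/1.
  2 + 1/3 = 7/3
  1 + 3/7 = 10/7
  1 + 7/10 = 17/10
  3 + 10/17 = 61/17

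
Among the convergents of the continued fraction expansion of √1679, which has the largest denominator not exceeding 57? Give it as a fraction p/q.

1680/41

√1679 = [40; 1, 39, 1, 80, …] (period length 4).
Convergents:
  p_0/q_0 = 40/1
  p_1/q_1 = 41/1
  p_2/q_2 = 1639/40
  p_3/q_3 = 1680/41
  p_4/q_4 = 136039/3320
q_3 = 41 ≤ 57 < 3320 = q_4, so the answer is 1680/41.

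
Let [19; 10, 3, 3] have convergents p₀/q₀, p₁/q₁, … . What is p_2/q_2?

592/31

Using pₖ = aₖpₖ₋₁ + pₖ₋₂, qₖ = aₖqₖ₋₁ + qₖ₋₂ (with p₋₁=1, p₋₂=0, q₋₁=0, q₋₂=1):
  k=0: a=19, p=19, q=1
  k=1: a=10, p=191, q=10
  k=2: a=3, p=592, q=31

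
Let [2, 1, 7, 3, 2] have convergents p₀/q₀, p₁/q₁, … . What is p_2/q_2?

Using pₖ = aₖpₖ₋₁ + pₖ₋₂, qₖ = aₖqₖ₋₁ + qₖ₋₂ (with p₋₁=1, p₋₂=0, q₋₁=0, q₋₂=1):
  k=0: a=2, p=2, q=1
  k=1: a=1, p=3, q=1
  k=2: a=7, p=23, q=8

23/8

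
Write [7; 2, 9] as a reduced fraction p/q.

Fold from the inside: start with 9/1.
  2 + 1/9 = 19/9
  7 + 9/19 = 142/19

142/19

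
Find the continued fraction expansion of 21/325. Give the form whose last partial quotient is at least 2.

21 = 0×325 + 21
325 = 15×21 + 10
21 = 2×10 + 1
10 = 10×1 + 0  (stop)
So 21/325 = [0; 15, 2, 10].

[0; 15, 2, 10]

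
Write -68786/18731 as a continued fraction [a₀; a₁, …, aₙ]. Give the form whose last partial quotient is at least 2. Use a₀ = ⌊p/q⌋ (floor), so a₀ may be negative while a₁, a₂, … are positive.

-68786 = -4×18731 + 6138
18731 = 3×6138 + 317
6138 = 19×317 + 115
317 = 2×115 + 87
115 = 1×87 + 28
87 = 3×28 + 3
28 = 9×3 + 1
3 = 3×1 + 0  (stop)
So -68786/18731 = [-4; 3, 19, 2, 1, 3, 9, 3].

[-4; 3, 19, 2, 1, 3, 9, 3]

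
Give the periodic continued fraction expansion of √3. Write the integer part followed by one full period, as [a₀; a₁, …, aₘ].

[1; 1, 2]

a₀ = ⌊√3⌋ = 1.
With m₀=0, d₀=1 and mₖ₊₁ = dₖaₖ − mₖ, dₖ₊₁ = (n − mₖ₊₁²)/dₖ, aₖ₊₁ = ⌊(a₀+mₖ₊₁)/dₖ₊₁⌋:
  k=1: m=1, d=2, a=1
  k=2: m=1, d=1, a=2
d=1 and a=2a₀=2 at k=2, so the next step gives (m, d) = (1, 2) again — its k=1 value — and the period has length 2.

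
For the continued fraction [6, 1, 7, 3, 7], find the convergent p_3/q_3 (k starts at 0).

172/25

Using pₖ = aₖpₖ₋₁ + pₖ₋₂, qₖ = aₖqₖ₋₁ + qₖ₋₂ (with p₋₁=1, p₋₂=0, q₋₁=0, q₋₂=1):
  k=0: a=6, p=6, q=1
  k=1: a=1, p=7, q=1
  k=2: a=7, p=55, q=8
  k=3: a=3, p=172, q=25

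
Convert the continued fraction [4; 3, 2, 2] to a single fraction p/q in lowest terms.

73/17

Using pₖ = aₖpₖ₋₁ + pₖ₋₂ and qₖ = aₖqₖ₋₁ + qₖ₋₂:
  k=0: a=4, p=4, q=1
  k=1: a=3, p=13, q=3
  k=2: a=2, p=30, q=7
  k=3: a=2, p=73, q=17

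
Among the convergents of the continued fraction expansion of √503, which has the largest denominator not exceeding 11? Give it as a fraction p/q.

√503 = [22; 2, 2, 1, 21, 1, 2, 2, 44, …] (period length 8).
Convergents:
  p_0/q_0 = 22/1
  p_1/q_1 = 45/2
  p_2/q_2 = 112/5
  p_3/q_3 = 157/7
  p_4/q_4 = 3409/152
q_3 = 7 ≤ 11 < 152 = q_4, so the answer is 157/7.

157/7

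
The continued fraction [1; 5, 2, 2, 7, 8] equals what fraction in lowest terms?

Using pₖ = aₖpₖ₋₁ + pₖ₋₂ and qₖ = aₖqₖ₋₁ + qₖ₋₂:
  k=0: a=1, p=1, q=1
  k=1: a=5, p=6, q=5
  k=2: a=2, p=13, q=11
  k=3: a=2, p=32, q=27
  k=4: a=7, p=237, q=200
  k=5: a=8, p=1928, q=1627

1928/1627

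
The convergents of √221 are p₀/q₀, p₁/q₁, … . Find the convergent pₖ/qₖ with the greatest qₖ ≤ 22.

√221 = [14; 1, 6, 2, 6, 1, 28, …] (period length 6).
Convergents:
  p_0/q_0 = 14/1
  p_1/q_1 = 15/1
  p_2/q_2 = 104/7
  p_3/q_3 = 223/15
  p_4/q_4 = 1442/97
q_3 = 15 ≤ 22 < 97 = q_4, so the answer is 223/15.

223/15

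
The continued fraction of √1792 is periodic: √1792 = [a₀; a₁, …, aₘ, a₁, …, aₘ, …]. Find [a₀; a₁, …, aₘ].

a₀ = ⌊√1792⌋ = 42.

[42; 3, 84]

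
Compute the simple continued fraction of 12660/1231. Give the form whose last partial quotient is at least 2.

[10; 3, 1, 1, 14, 12]

12660 = 10×1231 + 350
1231 = 3×350 + 181
350 = 1×181 + 169
181 = 1×169 + 12
169 = 14×12 + 1
12 = 12×1 + 0  (stop)
So 12660/1231 = [10; 3, 1, 1, 14, 12].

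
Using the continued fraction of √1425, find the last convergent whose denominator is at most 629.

11438/303

√1425 = [37; 1, 2, 1, 74, …] (period length 4).
Convergents:
  p_0/q_0 = 37/1
  p_1/q_1 = 38/1
  p_2/q_2 = 113/3
  p_3/q_3 = 151/4
  p_4/q_4 = 11287/299
  p_5/q_5 = 11438/303
  p_6/q_6 = 34163/905
q_5 = 303 ≤ 629 < 905 = q_6, so the answer is 11438/303.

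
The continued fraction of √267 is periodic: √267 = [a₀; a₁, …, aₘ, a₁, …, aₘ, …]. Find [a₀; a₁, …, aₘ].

a₀ = ⌊√267⌋ = 16.
With m₀=0, d₀=1 and mₖ₊₁ = dₖaₖ − mₖ, dₖ₊₁ = (n − mₖ₊₁²)/dₖ, aₖ₊₁ = ⌊(a₀+mₖ₊₁)/dₖ₊₁⌋:
  k=1: m=16, d=11, a=2
  k=2: m=6, d=21, a=1
  k=3: m=15, d=2, a=15
  k=4: m=15, d=21, a=1
  k=5: m=6, d=11, a=2
  k=6: m=16, d=1, a=32
d=1 and a=2a₀=32 at k=6, so the next step gives (m, d) = (16, 11) again — its k=1 value — and the period has length 6.

[16; 2, 1, 15, 1, 2, 32]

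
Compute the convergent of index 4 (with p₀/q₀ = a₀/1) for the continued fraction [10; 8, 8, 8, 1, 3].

Using pₖ = aₖpₖ₋₁ + pₖ₋₂, qₖ = aₖqₖ₋₁ + qₖ₋₂ (with p₋₁=1, p₋₂=0, q₋₁=0, q₋₂=1):
  k=0: a=10, p=10, q=1
  k=1: a=8, p=81, q=8
  k=2: a=8, p=658, q=65
  k=3: a=8, p=5345, q=528
  k=4: a=1, p=6003, q=593

6003/593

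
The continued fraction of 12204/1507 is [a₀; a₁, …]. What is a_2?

12204 = 8·1507 + 148   →  a_0 = 8
1507 = 10·148 + 27   →  a_1 = 10
148 = 5·27 + 13   →  a_2 = 5

5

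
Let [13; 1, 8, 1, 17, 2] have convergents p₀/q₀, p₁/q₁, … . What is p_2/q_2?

Using pₖ = aₖpₖ₋₁ + pₖ₋₂, qₖ = aₖqₖ₋₁ + qₖ₋₂ (with p₋₁=1, p₋₂=0, q₋₁=0, q₋₂=1):
  k=0: a=13, p=13, q=1
  k=1: a=1, p=14, q=1
  k=2: a=8, p=125, q=9

125/9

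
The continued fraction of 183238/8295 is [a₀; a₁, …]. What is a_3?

183238 = 22·8295 + 748   →  a_0 = 22
8295 = 11·748 + 67   →  a_1 = 11
748 = 11·67 + 11   →  a_2 = 11
67 = 6·11 + 1   →  a_3 = 6

6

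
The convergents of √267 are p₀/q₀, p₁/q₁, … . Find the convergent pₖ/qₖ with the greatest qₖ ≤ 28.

49/3

√267 = [16; 2, 1, 15, 1, 2, 32, …] (period length 6).
Convergents:
  p_0/q_0 = 16/1
  p_1/q_1 = 33/2
  p_2/q_2 = 49/3
  p_3/q_3 = 768/47
q_2 = 3 ≤ 28 < 47 = q_3, so the answer is 49/3.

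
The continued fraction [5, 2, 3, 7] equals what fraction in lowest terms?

277/51

Fold from the inside: start with 7/1.
  3 + 1/7 = 22/7
  2 + 7/22 = 51/22
  5 + 22/51 = 277/51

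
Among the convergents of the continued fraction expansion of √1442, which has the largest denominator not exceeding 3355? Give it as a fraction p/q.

109630/2887

√1442 = [37; 1, 36, 1, 74, …] (period length 4).
Convergents:
  p_0/q_0 = 37/1
  p_1/q_1 = 38/1
  p_2/q_2 = 1405/37
  p_3/q_3 = 1443/38
  p_4/q_4 = 108187/2849
  p_5/q_5 = 109630/2887
  p_6/q_6 = 4054867/106781
q_5 = 2887 ≤ 3355 < 106781 = q_6, so the answer is 109630/2887.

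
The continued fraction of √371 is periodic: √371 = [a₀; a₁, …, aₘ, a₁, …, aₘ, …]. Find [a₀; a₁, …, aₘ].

a₀ = ⌊√371⌋ = 19.
With m₀=0, d₀=1 and mₖ₊₁ = dₖaₖ − mₖ, dₖ₊₁ = (n − mₖ₊₁²)/dₖ, aₖ₊₁ = ⌊(a₀+mₖ₊₁)/dₖ₊₁⌋:
  k=1: m=19, d=10, a=3
  k=2: m=11, d=25, a=1
  k=3: m=14, d=7, a=4
  k=4: m=14, d=25, a=1
  k=5: m=11, d=10, a=3
  k=6: m=19, d=1, a=38
d=1 and a=2a₀=38 at k=6, so the next step gives (m, d) = (19, 10) again — its k=1 value — and the period has length 6.

[19; 3, 1, 4, 1, 3, 38]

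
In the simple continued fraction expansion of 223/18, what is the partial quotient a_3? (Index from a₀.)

223 = 12·18 + 7   →  a_0 = 12
18 = 2·7 + 4   →  a_1 = 2
7 = 1·4 + 3   →  a_2 = 1
4 = 1·3 + 1   →  a_3 = 1

1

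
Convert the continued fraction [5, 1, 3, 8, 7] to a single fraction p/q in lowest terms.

Using pₖ = aₖpₖ₋₁ + pₖ₋₂ and qₖ = aₖqₖ₋₁ + qₖ₋₂:
  k=0: a=5, p=5, q=1
  k=1: a=1, p=6, q=1
  k=2: a=3, p=23, q=4
  k=3: a=8, p=190, q=33
  k=4: a=7, p=1353, q=235

1353/235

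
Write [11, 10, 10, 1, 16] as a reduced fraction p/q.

Using pₖ = aₖpₖ₋₁ + pₖ₋₂ and qₖ = aₖqₖ₋₁ + qₖ₋₂:
  k=0: a=11, p=11, q=1
  k=1: a=10, p=111, q=10
  k=2: a=10, p=1121, q=101
  k=3: a=1, p=1232, q=111
  k=4: a=16, p=20833, q=1877

20833/1877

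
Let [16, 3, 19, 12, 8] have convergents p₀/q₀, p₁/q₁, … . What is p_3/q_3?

Using pₖ = aₖpₖ₋₁ + pₖ₋₂, qₖ = aₖqₖ₋₁ + qₖ₋₂ (with p₋₁=1, p₋₂=0, q₋₁=0, q₋₂=1):
  k=0: a=16, p=16, q=1
  k=1: a=3, p=49, q=3
  k=2: a=19, p=947, q=58
  k=3: a=12, p=11413, q=699

11413/699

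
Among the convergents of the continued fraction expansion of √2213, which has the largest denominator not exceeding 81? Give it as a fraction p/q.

2211/47

√2213 = [47; 23, 1, 1, 23, 94, …] (period length 5).
Convergents:
  p_0/q_0 = 47/1
  p_1/q_1 = 1082/23
  p_2/q_2 = 1129/24
  p_3/q_3 = 2211/47
  p_4/q_4 = 51982/1105
q_3 = 47 ≤ 81 < 1105 = q_4, so the answer is 2211/47.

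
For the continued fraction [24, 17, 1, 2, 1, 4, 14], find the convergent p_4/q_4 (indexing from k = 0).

1708/71

Using pₖ = aₖpₖ₋₁ + pₖ₋₂, qₖ = aₖqₖ₋₁ + qₖ₋₂ (with p₋₁=1, p₋₂=0, q₋₁=0, q₋₂=1):
  k=0: a=24, p=24, q=1
  k=1: a=17, p=409, q=17
  k=2: a=1, p=433, q=18
  k=3: a=2, p=1275, q=53
  k=4: a=1, p=1708, q=71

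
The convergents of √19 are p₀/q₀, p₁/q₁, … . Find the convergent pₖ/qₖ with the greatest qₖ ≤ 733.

3012/691

√19 = [4; 2, 1, 3, 1, 2, 8, …] (period length 6).
Convergents:
  p_0/q_0 = 4/1
  p_1/q_1 = 9/2
  p_2/q_2 = 13/3
  p_3/q_3 = 48/11
  p_4/q_4 = 61/14
  p_5/q_5 = 170/39
  p_6/q_6 = 1421/326
  p_7/q_7 = 3012/691
  p_8/q_8 = 4433/1017
q_7 = 691 ≤ 733 < 1017 = q_8, so the answer is 3012/691.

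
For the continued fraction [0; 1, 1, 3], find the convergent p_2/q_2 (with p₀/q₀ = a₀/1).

1/2

Using pₖ = aₖpₖ₋₁ + pₖ₋₂, qₖ = aₖqₖ₋₁ + qₖ₋₂ (with p₋₁=1, p₋₂=0, q₋₁=0, q₋₂=1):
  k=0: a=0, p=0, q=1
  k=1: a=1, p=1, q=1
  k=2: a=1, p=1, q=2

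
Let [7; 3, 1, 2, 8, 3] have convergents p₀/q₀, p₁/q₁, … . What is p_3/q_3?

80/11

Using pₖ = aₖpₖ₋₁ + pₖ₋₂, qₖ = aₖqₖ₋₁ + qₖ₋₂ (with p₋₁=1, p₋₂=0, q₋₁=0, q₋₂=1):
  k=0: a=7, p=7, q=1
  k=1: a=3, p=22, q=3
  k=2: a=1, p=29, q=4
  k=3: a=2, p=80, q=11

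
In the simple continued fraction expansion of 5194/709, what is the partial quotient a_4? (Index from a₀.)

5194 = 7·709 + 231   →  a_0 = 7
709 = 3·231 + 16   →  a_1 = 3
231 = 14·16 + 7   →  a_2 = 14
16 = 2·7 + 2   →  a_3 = 2
7 = 3·2 + 1   →  a_4 = 3

3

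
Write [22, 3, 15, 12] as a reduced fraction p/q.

12391/555

Fold from the inside: start with 12/1.
  15 + 1/12 = 181/12
  3 + 12/181 = 555/181
  22 + 181/555 = 12391/555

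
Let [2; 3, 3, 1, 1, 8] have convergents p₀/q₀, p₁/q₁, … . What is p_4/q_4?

Using pₖ = aₖpₖ₋₁ + pₖ₋₂, qₖ = aₖqₖ₋₁ + qₖ₋₂ (with p₋₁=1, p₋₂=0, q₋₁=0, q₋₂=1):
  k=0: a=2, p=2, q=1
  k=1: a=3, p=7, q=3
  k=2: a=3, p=23, q=10
  k=3: a=1, p=30, q=13
  k=4: a=1, p=53, q=23

53/23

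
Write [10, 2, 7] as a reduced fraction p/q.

157/15

Fold from the inside: start with 7/1.
  2 + 1/7 = 15/7
  10 + 7/15 = 157/15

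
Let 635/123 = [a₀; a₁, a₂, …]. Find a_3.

1

635 = 5·123 + 20   →  a_0 = 5
123 = 6·20 + 3   →  a_1 = 6
20 = 6·3 + 2   →  a_2 = 6
3 = 1·2 + 1   →  a_3 = 1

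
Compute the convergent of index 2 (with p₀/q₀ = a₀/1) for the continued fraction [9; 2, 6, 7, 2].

123/13

Using pₖ = aₖpₖ₋₁ + pₖ₋₂, qₖ = aₖqₖ₋₁ + qₖ₋₂ (with p₋₁=1, p₋₂=0, q₋₁=0, q₋₂=1):
  k=0: a=9, p=9, q=1
  k=1: a=2, p=19, q=2
  k=2: a=6, p=123, q=13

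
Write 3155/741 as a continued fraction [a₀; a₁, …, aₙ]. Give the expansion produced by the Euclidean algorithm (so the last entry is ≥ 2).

[4; 3, 1, 7, 3, 3, 2]

3155 = 4×741 + 191
741 = 3×191 + 168
191 = 1×168 + 23
168 = 7×23 + 7
23 = 3×7 + 2
7 = 3×2 + 1
2 = 2×1 + 0  (stop)
So 3155/741 = [4; 3, 1, 7, 3, 3, 2].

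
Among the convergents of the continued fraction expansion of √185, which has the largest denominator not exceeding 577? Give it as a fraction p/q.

√185 = [13; 1, 1, 1, 1, 26, …] (period length 5).
Convergents:
  p_0/q_0 = 13/1
  p_1/q_1 = 14/1
  p_2/q_2 = 27/2
  p_3/q_3 = 41/3
  p_4/q_4 = 68/5
  p_5/q_5 = 1809/133
  p_6/q_6 = 1877/138
  p_7/q_7 = 3686/271
  p_8/q_8 = 5563/409
  p_9/q_9 = 9249/680
q_8 = 409 ≤ 577 < 680 = q_9, so the answer is 5563/409.

5563/409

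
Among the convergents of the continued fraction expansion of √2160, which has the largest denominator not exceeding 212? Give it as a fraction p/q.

√2160 = [46; 2, 9, 1, 4, 1, 9, 2, 92, …] (period length 8).
Convergents:
  p_0/q_0 = 46/1
  p_1/q_1 = 93/2
  p_2/q_2 = 883/19
  p_3/q_3 = 976/21
  p_4/q_4 = 4787/103
  p_5/q_5 = 5763/124
  p_6/q_6 = 56654/1219
q_5 = 124 ≤ 212 < 1219 = q_6, so the answer is 5763/124.

5763/124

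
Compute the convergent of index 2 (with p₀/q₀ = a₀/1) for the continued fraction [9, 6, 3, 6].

Using pₖ = aₖpₖ₋₁ + pₖ₋₂, qₖ = aₖqₖ₋₁ + qₖ₋₂ (with p₋₁=1, p₋₂=0, q₋₁=0, q₋₂=1):
  k=0: a=9, p=9, q=1
  k=1: a=6, p=55, q=6
  k=2: a=3, p=174, q=19

174/19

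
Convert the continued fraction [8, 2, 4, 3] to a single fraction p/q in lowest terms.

Using pₖ = aₖpₖ₋₁ + pₖ₋₂ and qₖ = aₖqₖ₋₁ + qₖ₋₂:
  k=0: a=8, p=8, q=1
  k=1: a=2, p=17, q=2
  k=2: a=4, p=76, q=9
  k=3: a=3, p=245, q=29

245/29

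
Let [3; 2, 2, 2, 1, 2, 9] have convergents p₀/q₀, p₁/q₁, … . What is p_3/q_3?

Using pₖ = aₖpₖ₋₁ + pₖ₋₂, qₖ = aₖqₖ₋₁ + qₖ₋₂ (with p₋₁=1, p₋₂=0, q₋₁=0, q₋₂=1):
  k=0: a=3, p=3, q=1
  k=1: a=2, p=7, q=2
  k=2: a=2, p=17, q=5
  k=3: a=2, p=41, q=12

41/12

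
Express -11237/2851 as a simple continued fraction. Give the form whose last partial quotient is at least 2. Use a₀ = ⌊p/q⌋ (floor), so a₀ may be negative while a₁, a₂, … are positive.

[-4; 17, 13, 1, 11]

-11237 = -4×2851 + 167
2851 = 17×167 + 12
167 = 13×12 + 11
12 = 1×11 + 1
11 = 11×1 + 0  (stop)
So -11237/2851 = [-4; 17, 13, 1, 11].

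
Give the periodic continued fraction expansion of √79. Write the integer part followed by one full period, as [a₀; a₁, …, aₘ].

[8; 1, 7, 1, 16]

a₀ = ⌊√79⌋ = 8.
With m₀=0, d₀=1 and mₖ₊₁ = dₖaₖ − mₖ, dₖ₊₁ = (n − mₖ₊₁²)/dₖ, aₖ₊₁ = ⌊(a₀+mₖ₊₁)/dₖ₊₁⌋:
  k=1: m=8, d=15, a=1
  k=2: m=7, d=2, a=7
  k=3: m=7, d=15, a=1
  k=4: m=8, d=1, a=16
d=1 and a=2a₀=16 at k=4, so the next step gives (m, d) = (8, 15) again — its k=1 value — and the period has length 4.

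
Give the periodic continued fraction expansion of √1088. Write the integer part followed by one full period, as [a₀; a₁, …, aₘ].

a₀ = ⌊√1088⌋ = 32.
With m₀=0, d₀=1 and mₖ₊₁ = dₖaₖ − mₖ, dₖ₊₁ = (n − mₖ₊₁²)/dₖ, aₖ₊₁ = ⌊(a₀+mₖ₊₁)/dₖ₊₁⌋:
  k=1: m=32, d=64, a=1
  k=2: m=32, d=1, a=64
d=1 and a=2a₀=64 at k=2, so the next step gives (m, d) = (32, 64) again — its k=1 value — and the period has length 2.

[32; 1, 64]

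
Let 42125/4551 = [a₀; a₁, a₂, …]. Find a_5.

7

42125 = 9·4551 + 1166   →  a_0 = 9
4551 = 3·1166 + 1053   →  a_1 = 3
1166 = 1·1053 + 113   →  a_2 = 1
1053 = 9·113 + 36   →  a_3 = 9
113 = 3·36 + 5   →  a_4 = 3
36 = 7·5 + 1   →  a_5 = 7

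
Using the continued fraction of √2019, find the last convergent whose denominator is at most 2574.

√2019 = [44; 1, 13, 1, 88, …] (period length 4).
Convergents:
  p_0/q_0 = 44/1
  p_1/q_1 = 45/1
  p_2/q_2 = 629/14
  p_3/q_3 = 674/15
  p_4/q_4 = 59941/1334
  p_5/q_5 = 60615/1349
  p_6/q_6 = 847936/18871
q_5 = 1349 ≤ 2574 < 18871 = q_6, so the answer is 60615/1349.

60615/1349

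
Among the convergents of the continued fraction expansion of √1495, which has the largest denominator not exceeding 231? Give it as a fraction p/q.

8893/230

√1495 = [38; 1, 1, 1, 76, …] (period length 4).
Convergents:
  p_0/q_0 = 38/1
  p_1/q_1 = 39/1
  p_2/q_2 = 77/2
  p_3/q_3 = 116/3
  p_4/q_4 = 8893/230
  p_5/q_5 = 9009/233
q_4 = 230 ≤ 231 < 233 = q_5, so the answer is 8893/230.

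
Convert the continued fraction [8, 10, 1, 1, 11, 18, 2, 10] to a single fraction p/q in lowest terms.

763662/94337

Fold from the inside: start with 10/1.
  2 + 1/10 = 21/10
  18 + 10/21 = 388/21
  11 + 21/388 = 4289/388
  1 + 388/4289 = 4677/4289
  1 + 4289/4677 = 8966/4677
  10 + 4677/8966 = 94337/8966
  8 + 8966/94337 = 763662/94337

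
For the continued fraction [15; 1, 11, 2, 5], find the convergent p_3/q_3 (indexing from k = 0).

Using pₖ = aₖpₖ₋₁ + pₖ₋₂, qₖ = aₖqₖ₋₁ + qₖ₋₂ (with p₋₁=1, p₋₂=0, q₋₁=0, q₋₂=1):
  k=0: a=15, p=15, q=1
  k=1: a=1, p=16, q=1
  k=2: a=11, p=191, q=12
  k=3: a=2, p=398, q=25

398/25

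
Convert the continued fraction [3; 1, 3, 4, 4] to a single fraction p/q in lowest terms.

Using pₖ = aₖpₖ₋₁ + pₖ₋₂ and qₖ = aₖqₖ₋₁ + qₖ₋₂:
  k=0: a=3, p=3, q=1
  k=1: a=1, p=4, q=1
  k=2: a=3, p=15, q=4
  k=3: a=4, p=64, q=17
  k=4: a=4, p=271, q=72

271/72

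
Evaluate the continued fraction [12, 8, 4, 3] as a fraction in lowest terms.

1297/107

Using pₖ = aₖpₖ₋₁ + pₖ₋₂ and qₖ = aₖqₖ₋₁ + qₖ₋₂:
  k=0: a=12, p=12, q=1
  k=1: a=8, p=97, q=8
  k=2: a=4, p=400, q=33
  k=3: a=3, p=1297, q=107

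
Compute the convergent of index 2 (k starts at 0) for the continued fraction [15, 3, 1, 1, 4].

Using pₖ = aₖpₖ₋₁ + pₖ₋₂, qₖ = aₖqₖ₋₁ + qₖ₋₂ (with p₋₁=1, p₋₂=0, q₋₁=0, q₋₂=1):
  k=0: a=15, p=15, q=1
  k=1: a=3, p=46, q=3
  k=2: a=1, p=61, q=4

61/4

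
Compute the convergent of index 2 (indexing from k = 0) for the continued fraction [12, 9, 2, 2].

230/19

Using pₖ = aₖpₖ₋₁ + pₖ₋₂, qₖ = aₖqₖ₋₁ + qₖ₋₂ (with p₋₁=1, p₋₂=0, q₋₁=0, q₋₂=1):
  k=0: a=12, p=12, q=1
  k=1: a=9, p=109, q=9
  k=2: a=2, p=230, q=19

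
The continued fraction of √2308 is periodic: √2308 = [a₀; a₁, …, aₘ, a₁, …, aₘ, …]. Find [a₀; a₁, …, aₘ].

a₀ = ⌊√2308⌋ = 48.
With m₀=0, d₀=1 and mₖ₊₁ = dₖaₖ − mₖ, dₖ₊₁ = (n − mₖ₊₁²)/dₖ, aₖ₊₁ = ⌊(a₀+mₖ₊₁)/dₖ₊₁⌋:
  k=1: m=48, d=4, a=24
  k=2: m=48, d=1, a=96
d=1 and a=2a₀=96 at k=2, so the next step gives (m, d) = (48, 4) again — its k=1 value — and the period has length 2.

[48; 24, 96]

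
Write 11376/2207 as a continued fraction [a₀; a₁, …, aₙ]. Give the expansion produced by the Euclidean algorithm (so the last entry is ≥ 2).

[5; 6, 2, 8, 2, 9]

11376 = 5·2207 + 341
2207 = 6·341 + 161
341 = 2·161 + 19
161 = 8·19 + 9
19 = 2·9 + 1
9 = 9·1 + 0  (stop)
So 11376/2207 = [5; 6, 2, 8, 2, 9].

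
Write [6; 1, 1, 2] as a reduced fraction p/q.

33/5

Using pₖ = aₖpₖ₋₁ + pₖ₋₂ and qₖ = aₖqₖ₋₁ + qₖ₋₂:
  k=0: a=6, p=6, q=1
  k=1: a=1, p=7, q=1
  k=2: a=1, p=13, q=2
  k=3: a=2, p=33, q=5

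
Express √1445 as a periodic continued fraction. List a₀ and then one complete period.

[38; 76]

a₀ = ⌊√1445⌋ = 38.
With m₀=0, d₀=1 and mₖ₊₁ = dₖaₖ − mₖ, dₖ₊₁ = (n − mₖ₊₁²)/dₖ, aₖ₊₁ = ⌊(a₀+mₖ₊₁)/dₖ₊₁⌋:
  k=1: m=38, d=1, a=76
d=1 and a=2a₀=76 at k=1, so the next step gives (m, d) = (38, 1) again — its k=1 value — and the period has length 1.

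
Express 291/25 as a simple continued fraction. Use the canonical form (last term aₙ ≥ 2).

[11; 1, 1, 1, 3, 2]

291 = 11*25 + 16
25 = 1*16 + 9
16 = 1*9 + 7
9 = 1*7 + 2
7 = 3*2 + 1
2 = 2*1 + 0  (stop)
So 291/25 = [11; 1, 1, 1, 3, 2].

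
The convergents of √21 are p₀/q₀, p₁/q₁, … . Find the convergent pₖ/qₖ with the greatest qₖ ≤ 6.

√21 = [4; 1, 1, 2, 1, 1, 8, …] (period length 6).
Convergents:
  p_0/q_0 = 4/1
  p_1/q_1 = 5/1
  p_2/q_2 = 9/2
  p_3/q_3 = 23/5
  p_4/q_4 = 32/7
q_3 = 5 ≤ 6 < 7 = q_4, so the answer is 23/5.

23/5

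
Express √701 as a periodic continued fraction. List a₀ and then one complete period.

a₀ = ⌊√701⌋ = 26.
With m₀=0, d₀=1 and mₖ₊₁ = dₖaₖ − mₖ, dₖ₊₁ = (n − mₖ₊₁²)/dₖ, aₖ₊₁ = ⌊(a₀+mₖ₊₁)/dₖ₊₁⌋:
  k=1: m=26, d=25, a=2
  k=2: m=24, d=5, a=10
  k=3: m=26, d=5, a=10
  k=4: m=24, d=25, a=2
  k=5: m=26, d=1, a=52
d=1 and a=2a₀=52 at k=5, so the next step gives (m, d) = (26, 25) again — its k=1 value — and the period has length 5.

[26; 2, 10, 10, 2, 52]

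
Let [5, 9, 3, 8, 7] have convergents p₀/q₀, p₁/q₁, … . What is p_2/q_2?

143/28

Using pₖ = aₖpₖ₋₁ + pₖ₋₂, qₖ = aₖqₖ₋₁ + qₖ₋₂ (with p₋₁=1, p₋₂=0, q₋₁=0, q₋₂=1):
  k=0: a=5, p=5, q=1
  k=1: a=9, p=46, q=9
  k=2: a=3, p=143, q=28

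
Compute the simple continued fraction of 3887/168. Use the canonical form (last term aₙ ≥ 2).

3887 = 23*168 + 23
168 = 7*23 + 7
23 = 3*7 + 2
7 = 3*2 + 1
2 = 2*1 + 0  (stop)
So 3887/168 = [23; 7, 3, 3, 2].

[23; 7, 3, 3, 2]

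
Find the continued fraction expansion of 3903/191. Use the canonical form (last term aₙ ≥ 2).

[20; 2, 3, 3, 8]

3903 = 20*191 + 83
191 = 2*83 + 25
83 = 3*25 + 8
25 = 3*8 + 1
8 = 8*1 + 0  (stop)
So 3903/191 = [20; 2, 3, 3, 8].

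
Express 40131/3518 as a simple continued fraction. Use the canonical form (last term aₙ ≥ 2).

[11; 2, 2, 5, 18, 2, 3]

40131 = 11×3518 + 1433
3518 = 2×1433 + 652
1433 = 2×652 + 129
652 = 5×129 + 7
129 = 18×7 + 3
7 = 2×3 + 1
3 = 3×1 + 0  (stop)
So 40131/3518 = [11; 2, 2, 5, 18, 2, 3].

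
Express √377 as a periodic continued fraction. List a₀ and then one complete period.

[19; 2, 2, 2, 38]

a₀ = ⌊√377⌋ = 19.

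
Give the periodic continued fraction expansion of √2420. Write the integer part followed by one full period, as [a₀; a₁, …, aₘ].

a₀ = ⌊√2420⌋ = 49.

[49; 5, 5, 1, 18, 1, 5, 5, 98]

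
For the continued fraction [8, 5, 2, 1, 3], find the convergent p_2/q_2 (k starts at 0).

Using pₖ = aₖpₖ₋₁ + pₖ₋₂, qₖ = aₖqₖ₋₁ + qₖ₋₂ (with p₋₁=1, p₋₂=0, q₋₁=0, q₋₂=1):
  k=0: a=8, p=8, q=1
  k=1: a=5, p=41, q=5
  k=2: a=2, p=90, q=11

90/11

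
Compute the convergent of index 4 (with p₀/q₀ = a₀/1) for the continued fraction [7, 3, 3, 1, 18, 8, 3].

1783/244

Using pₖ = aₖpₖ₋₁ + pₖ₋₂, qₖ = aₖqₖ₋₁ + qₖ₋₂ (with p₋₁=1, p₋₂=0, q₋₁=0, q₋₂=1):
  k=0: a=7, p=7, q=1
  k=1: a=3, p=22, q=3
  k=2: a=3, p=73, q=10
  k=3: a=1, p=95, q=13
  k=4: a=18, p=1783, q=244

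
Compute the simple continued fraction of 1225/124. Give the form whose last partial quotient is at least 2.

1225 = 9·124 + 109
124 = 1·109 + 15
109 = 7·15 + 4
15 = 3·4 + 3
4 = 1·3 + 1
3 = 3·1 + 0  (stop)
So 1225/124 = [9; 1, 7, 3, 1, 3].

[9; 1, 7, 3, 1, 3]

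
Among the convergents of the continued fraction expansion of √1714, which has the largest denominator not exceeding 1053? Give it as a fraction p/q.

√1714 = [41; 2, 2, 82, …] (period length 3).
Convergents:
  p_0/q_0 = 41/1
  p_1/q_1 = 83/2
  p_2/q_2 = 207/5
  p_3/q_3 = 17057/412
  p_4/q_4 = 34321/829
  p_5/q_5 = 85699/2070
q_4 = 829 ≤ 1053 < 2070 = q_5, so the answer is 34321/829.

34321/829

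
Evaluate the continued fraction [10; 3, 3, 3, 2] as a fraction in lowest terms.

Fold from the inside: start with 2/1.
  3 + 1/2 = 7/2
  3 + 2/7 = 23/7
  3 + 7/23 = 76/23
  10 + 23/76 = 783/76

783/76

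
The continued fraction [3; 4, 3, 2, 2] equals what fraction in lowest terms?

236/73

Using pₖ = aₖpₖ₋₁ + pₖ₋₂ and qₖ = aₖqₖ₋₁ + qₖ₋₂:
  k=0: a=3, p=3, q=1
  k=1: a=4, p=13, q=4
  k=2: a=3, p=42, q=13
  k=3: a=2, p=97, q=30
  k=4: a=2, p=236, q=73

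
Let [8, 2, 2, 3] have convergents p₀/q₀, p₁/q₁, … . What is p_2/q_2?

42/5

Using pₖ = aₖpₖ₋₁ + pₖ₋₂, qₖ = aₖqₖ₋₁ + qₖ₋₂ (with p₋₁=1, p₋₂=0, q₋₁=0, q₋₂=1):
  k=0: a=8, p=8, q=1
  k=1: a=2, p=17, q=2
  k=2: a=2, p=42, q=5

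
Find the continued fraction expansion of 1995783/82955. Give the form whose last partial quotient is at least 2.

1995783 = 24·82955 + 4863
82955 = 17·4863 + 284
4863 = 17·284 + 35
284 = 8·35 + 4
35 = 8·4 + 3
4 = 1·3 + 1
3 = 3·1 + 0  (stop)
So 1995783/82955 = [24; 17, 17, 8, 8, 1, 3].

[24; 17, 17, 8, 8, 1, 3]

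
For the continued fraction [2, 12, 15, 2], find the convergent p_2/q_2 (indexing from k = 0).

377/181

Using pₖ = aₖpₖ₋₁ + pₖ₋₂, qₖ = aₖqₖ₋₁ + qₖ₋₂ (with p₋₁=1, p₋₂=0, q₋₁=0, q₋₂=1):
  k=0: a=2, p=2, q=1
  k=1: a=12, p=25, q=12
  k=2: a=15, p=377, q=181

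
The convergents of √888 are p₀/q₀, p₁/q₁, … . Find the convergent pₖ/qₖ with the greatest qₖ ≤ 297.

8761/294

√888 = [29; 1, 3, 1, 58, …] (period length 4).
Convergents:
  p_0/q_0 = 29/1
  p_1/q_1 = 30/1
  p_2/q_2 = 119/4
  p_3/q_3 = 149/5
  p_4/q_4 = 8761/294
  p_5/q_5 = 8910/299
q_4 = 294 ≤ 297 < 299 = q_5, so the answer is 8761/294.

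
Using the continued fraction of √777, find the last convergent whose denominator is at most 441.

12237/439

√777 = [27; 1, 6, 1, 54, …] (period length 4).
Convergents:
  p_0/q_0 = 27/1
  p_1/q_1 = 28/1
  p_2/q_2 = 195/7
  p_3/q_3 = 223/8
  p_4/q_4 = 12237/439
  p_5/q_5 = 12460/447
q_4 = 439 ≤ 441 < 447 = q_5, so the answer is 12237/439.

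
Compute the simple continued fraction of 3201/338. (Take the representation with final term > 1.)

[9; 2, 7, 1, 19]

3201 = 9·338 + 159
338 = 2·159 + 20
159 = 7·20 + 19
20 = 1·19 + 1
19 = 19·1 + 0  (stop)
So 3201/338 = [9; 2, 7, 1, 19].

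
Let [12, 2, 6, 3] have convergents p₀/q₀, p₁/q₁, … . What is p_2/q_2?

162/13

Using pₖ = aₖpₖ₋₁ + pₖ₋₂, qₖ = aₖqₖ₋₁ + qₖ₋₂ (with p₋₁=1, p₋₂=0, q₋₁=0, q₋₂=1):
  k=0: a=12, p=12, q=1
  k=1: a=2, p=25, q=2
  k=2: a=6, p=162, q=13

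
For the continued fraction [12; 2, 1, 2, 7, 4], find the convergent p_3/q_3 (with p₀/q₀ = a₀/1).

99/8

Using pₖ = aₖpₖ₋₁ + pₖ₋₂, qₖ = aₖqₖ₋₁ + qₖ₋₂ (with p₋₁=1, p₋₂=0, q₋₁=0, q₋₂=1):
  k=0: a=12, p=12, q=1
  k=1: a=2, p=25, q=2
  k=2: a=1, p=37, q=3
  k=3: a=2, p=99, q=8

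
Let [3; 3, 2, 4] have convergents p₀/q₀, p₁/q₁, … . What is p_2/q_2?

Using pₖ = aₖpₖ₋₁ + pₖ₋₂, qₖ = aₖqₖ₋₁ + qₖ₋₂ (with p₋₁=1, p₋₂=0, q₋₁=0, q₋₂=1):
  k=0: a=3, p=3, q=1
  k=1: a=3, p=10, q=3
  k=2: a=2, p=23, q=7

23/7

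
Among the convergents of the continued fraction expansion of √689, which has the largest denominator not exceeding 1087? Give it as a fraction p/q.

√689 = [26; 4, 52, …] (period length 2).
Convergents:
  p_0/q_0 = 26/1
  p_1/q_1 = 105/4
  p_2/q_2 = 5486/209
  p_3/q_3 = 22049/840
  p_4/q_4 = 1152034/43889
q_3 = 840 ≤ 1087 < 43889 = q_4, so the answer is 22049/840.

22049/840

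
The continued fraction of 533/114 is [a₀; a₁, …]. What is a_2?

2

533 = 4·114 + 77   →  a_0 = 4
114 = 1·77 + 37   →  a_1 = 1
77 = 2·37 + 3   →  a_2 = 2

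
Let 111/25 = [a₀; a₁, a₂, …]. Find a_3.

111 = 4·25 + 11   →  a_0 = 4
25 = 2·11 + 3   →  a_1 = 2
11 = 3·3 + 2   →  a_2 = 3
3 = 1·2 + 1   →  a_3 = 1

1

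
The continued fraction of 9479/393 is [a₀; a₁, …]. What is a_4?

3

9479 = 24·393 + 47   →  a_0 = 24
393 = 8·47 + 17   →  a_1 = 8
47 = 2·17 + 13   →  a_2 = 2
17 = 1·13 + 4   →  a_3 = 1
13 = 3·4 + 1   →  a_4 = 3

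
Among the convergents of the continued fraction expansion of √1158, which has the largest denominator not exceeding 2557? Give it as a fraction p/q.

√1158 = [34; 34, 68, …] (period length 2).
Convergents:
  p_0/q_0 = 34/1
  p_1/q_1 = 1157/34
  p_2/q_2 = 78710/2313
  p_3/q_3 = 2677297/78676
q_2 = 2313 ≤ 2557 < 78676 = q_3, so the answer is 78710/2313.

78710/2313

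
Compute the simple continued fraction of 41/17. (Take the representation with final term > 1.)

41 = 2*17 + 7
17 = 2*7 + 3
7 = 2*3 + 1
3 = 3*1 + 0  (stop)
So 41/17 = [2; 2, 2, 3].

[2; 2, 2, 3]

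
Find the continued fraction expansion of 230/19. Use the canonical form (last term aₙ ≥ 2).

[12; 9, 2]

230 = 12*19 + 2
19 = 9*2 + 1
2 = 2*1 + 0  (stop)
So 230/19 = [12; 9, 2].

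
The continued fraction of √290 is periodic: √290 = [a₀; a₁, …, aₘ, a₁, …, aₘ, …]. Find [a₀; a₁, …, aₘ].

a₀ = ⌊√290⌋ = 17.

[17; 34]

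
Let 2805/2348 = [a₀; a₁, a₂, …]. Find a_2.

7

2805 = 1·2348 + 457   →  a_0 = 1
2348 = 5·457 + 63   →  a_1 = 5
457 = 7·63 + 16   →  a_2 = 7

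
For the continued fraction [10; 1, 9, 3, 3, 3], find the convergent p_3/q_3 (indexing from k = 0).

338/31

Using pₖ = aₖpₖ₋₁ + pₖ₋₂, qₖ = aₖqₖ₋₁ + qₖ₋₂ (with p₋₁=1, p₋₂=0, q₋₁=0, q₋₂=1):
  k=0: a=10, p=10, q=1
  k=1: a=1, p=11, q=1
  k=2: a=9, p=109, q=10
  k=3: a=3, p=338, q=31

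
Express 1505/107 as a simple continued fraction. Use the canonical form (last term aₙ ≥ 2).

[14; 15, 3, 2]

1505 = 14×107 + 7
107 = 15×7 + 2
7 = 3×2 + 1
2 = 2×1 + 0  (stop)
So 1505/107 = [14; 15, 3, 2].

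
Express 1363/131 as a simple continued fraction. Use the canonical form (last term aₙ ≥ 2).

1363 = 10·131 + 53
131 = 2·53 + 25
53 = 2·25 + 3
25 = 8·3 + 1
3 = 3·1 + 0  (stop)
So 1363/131 = [10; 2, 2, 8, 3].

[10; 2, 2, 8, 3]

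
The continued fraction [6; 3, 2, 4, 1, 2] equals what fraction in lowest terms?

673/107

Using pₖ = aₖpₖ₋₁ + pₖ₋₂ and qₖ = aₖqₖ₋₁ + qₖ₋₂:
  k=0: a=6, p=6, q=1
  k=1: a=3, p=19, q=3
  k=2: a=2, p=44, q=7
  k=3: a=4, p=195, q=31
  k=4: a=1, p=239, q=38
  k=5: a=2, p=673, q=107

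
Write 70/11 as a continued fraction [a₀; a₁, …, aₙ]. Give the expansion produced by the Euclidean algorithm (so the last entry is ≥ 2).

[6; 2, 1, 3]

70 = 6·11 + 4
11 = 2·4 + 3
4 = 1·3 + 1
3 = 3·1 + 0  (stop)
So 70/11 = [6; 2, 1, 3].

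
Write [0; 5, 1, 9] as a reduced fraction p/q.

10/59

Using pₖ = aₖpₖ₋₁ + pₖ₋₂ and qₖ = aₖqₖ₋₁ + qₖ₋₂:
  k=0: a=0, p=0, q=1
  k=1: a=5, p=1, q=5
  k=2: a=1, p=1, q=6
  k=3: a=9, p=10, q=59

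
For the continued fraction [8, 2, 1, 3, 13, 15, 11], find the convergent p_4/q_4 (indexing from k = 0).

1221/146

Using pₖ = aₖpₖ₋₁ + pₖ₋₂, qₖ = aₖqₖ₋₁ + qₖ₋₂ (with p₋₁=1, p₋₂=0, q₋₁=0, q₋₂=1):
  k=0: a=8, p=8, q=1
  k=1: a=2, p=17, q=2
  k=2: a=1, p=25, q=3
  k=3: a=3, p=92, q=11
  k=4: a=13, p=1221, q=146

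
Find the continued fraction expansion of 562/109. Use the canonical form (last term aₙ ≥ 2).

[5; 6, 2, 2, 3]

562 = 5·109 + 17
109 = 6·17 + 7
17 = 2·7 + 3
7 = 2·3 + 1
3 = 3·1 + 0  (stop)
So 562/109 = [5; 6, 2, 2, 3].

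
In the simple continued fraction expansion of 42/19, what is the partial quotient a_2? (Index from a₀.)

1

42 = 2·19 + 4   →  a_0 = 2
19 = 4·4 + 3   →  a_1 = 4
4 = 1·3 + 1   →  a_2 = 1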